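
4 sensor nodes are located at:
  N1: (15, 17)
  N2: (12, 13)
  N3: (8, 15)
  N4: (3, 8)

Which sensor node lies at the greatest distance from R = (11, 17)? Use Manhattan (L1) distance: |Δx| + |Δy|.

d(R,N1) = 4 + 0 = 4
d(R,N2) = 1 + 4 = 5
d(R,N3) = 3 + 2 = 5
d(R,N4) = 8 + 9 = 17
The largest is to N4.

N4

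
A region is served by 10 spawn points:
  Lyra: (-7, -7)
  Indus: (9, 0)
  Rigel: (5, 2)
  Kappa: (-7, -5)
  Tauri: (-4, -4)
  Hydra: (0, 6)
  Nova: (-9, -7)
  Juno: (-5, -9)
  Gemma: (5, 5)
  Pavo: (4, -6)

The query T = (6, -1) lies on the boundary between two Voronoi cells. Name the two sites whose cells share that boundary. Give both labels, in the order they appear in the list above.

Squared distances from T to each site:
d²(T, Lyra) = (6−(-7))² + (-1−(-7))² = 169 + 36 = 205
d²(T, Indus) = (6−9)² + (-1−0)² = 9 + 1 = 10
d²(T, Rigel) = (6−5)² + (-1−2)² = 1 + 9 = 10
d²(T, Kappa) = (6−(-7))² + (-1−(-5))² = 169 + 16 = 185
d²(T, Tauri) = (6−(-4))² + (-1−(-4))² = 100 + 9 = 109
d²(T, Hydra) = (6−0)² + (-1−6)² = 36 + 49 = 85
d²(T, Nova) = (6−(-9))² + (-1−(-7))² = 225 + 36 = 261
d²(T, Juno) = (6−(-5))² + (-1−(-9))² = 121 + 64 = 185
d²(T, Gemma) = (6−5)² + (-1−5)² = 1 + 36 = 37
d²(T, Pavo) = (6−4)² + (-1−(-6))² = 4 + 25 = 29
T is equidistant from Indus and Rigel (both at squared distance 10), and every other site is strictly farther — so T lies on the Indus–Rigel Voronoi edge.

Indus and Rigel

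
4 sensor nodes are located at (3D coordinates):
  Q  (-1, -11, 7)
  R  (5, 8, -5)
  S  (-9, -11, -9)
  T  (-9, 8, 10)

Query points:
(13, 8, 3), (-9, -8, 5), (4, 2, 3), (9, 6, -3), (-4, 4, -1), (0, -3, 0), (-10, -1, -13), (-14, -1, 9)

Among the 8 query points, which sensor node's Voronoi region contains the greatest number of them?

R

(13, 8, 3) — d² to each: Q:573, R:128, S:989, T:533 → nearest is R
(-9, -8, 5) — d² to each: Q:77, R:552, S:205, T:281 → nearest is Q
(4, 2, 3) — d² to each: Q:210, R:101, S:482, T:254 → nearest is R
(9, 6, -3) — d² to each: Q:489, R:24, S:649, T:497 → nearest is R
(-4, 4, -1) — d² to each: Q:298, R:113, S:314, T:162 → nearest is R
(0, -3, 0) — d² to each: Q:114, R:171, S:226, T:302 → nearest is Q
(-10, -1, -13) — d² to each: Q:581, R:370, S:117, T:611 → nearest is S
(-14, -1, 9) — d² to each: Q:273, R:638, S:449, T:107 → nearest is T
Tally — Q:2, R:4, S:1, T:1. R captures the most (4).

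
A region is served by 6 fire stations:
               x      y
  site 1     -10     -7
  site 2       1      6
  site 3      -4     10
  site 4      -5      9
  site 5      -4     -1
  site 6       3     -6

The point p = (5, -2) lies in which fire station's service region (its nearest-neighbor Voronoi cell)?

site 6

Since √ is increasing, it suffices to compare squared distances:
d²(p, site 1) = 225 + 25 = 250
d²(p, site 2) = 16 + 64 = 80
d²(p, site 3) = 81 + 144 = 225
d²(p, site 4) = 100 + 121 = 221
d²(p, site 5) = 81 + 1 = 82
d²(p, site 6) = 4 + 16 = 20
The smallest is to site 6, so p lies in the Voronoi region of site 6.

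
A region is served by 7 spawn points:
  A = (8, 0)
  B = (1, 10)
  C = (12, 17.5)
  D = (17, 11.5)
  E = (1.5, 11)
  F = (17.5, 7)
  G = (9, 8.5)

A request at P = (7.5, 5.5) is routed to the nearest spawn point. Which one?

Since √ is increasing, it suffices to compare squared distances:
|PA|² = 0.25 + 30.25 = 30.5
|PB|² = 42.25 + 20.25 = 62.5
|PC|² = 20.25 + 144 = 164.25
|PD|² = 90.25 + 36 = 126.25
|PE|² = 36 + 30.25 = 66.25
|PF|² = 100 + 2.25 = 102.25
|PG|² = 2.25 + 9 = 11.25
Minimum is at G.

G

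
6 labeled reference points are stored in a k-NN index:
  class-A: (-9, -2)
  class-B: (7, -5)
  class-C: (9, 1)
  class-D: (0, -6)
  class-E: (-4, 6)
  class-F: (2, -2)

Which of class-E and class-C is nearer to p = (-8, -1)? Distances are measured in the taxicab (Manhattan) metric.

d(p, class-E) = |-8−(-4)| + |-1−6| = 4 + 7 = 11
d(p, class-C) = |-8−9| + |-1−1| = 17 + 2 = 19
11 < 19, so class-E is closer.

class-E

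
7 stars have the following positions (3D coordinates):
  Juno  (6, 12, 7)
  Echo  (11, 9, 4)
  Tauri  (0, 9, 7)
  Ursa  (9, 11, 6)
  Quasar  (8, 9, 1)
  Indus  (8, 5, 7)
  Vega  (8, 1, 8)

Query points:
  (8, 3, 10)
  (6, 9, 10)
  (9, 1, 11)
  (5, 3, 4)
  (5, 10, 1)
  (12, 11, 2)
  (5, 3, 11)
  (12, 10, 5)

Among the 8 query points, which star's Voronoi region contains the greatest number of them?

Vega

(8, 3, 10) — d² to each: Juno:94, Echo:81, Tauri:109, Ursa:81, Quasar:117, Indus:13, Vega:8 → nearest is Vega
(6, 9, 10) — d² to each: Juno:18, Echo:61, Tauri:45, Ursa:29, Quasar:85, Indus:29, Vega:72 → nearest is Juno
(9, 1, 11) — d² to each: Juno:146, Echo:117, Tauri:161, Ursa:125, Quasar:165, Indus:33, Vega:10 → nearest is Vega
(5, 3, 4) — d² to each: Juno:91, Echo:72, Tauri:70, Ursa:84, Quasar:54, Indus:22, Vega:29 → nearest is Indus
(5, 10, 1) — d² to each: Juno:41, Echo:46, Tauri:62, Ursa:42, Quasar:10, Indus:70, Vega:139 → nearest is Quasar
(12, 11, 2) — d² to each: Juno:62, Echo:9, Tauri:173, Ursa:25, Quasar:21, Indus:77, Vega:152 → nearest is Echo
(5, 3, 11) — d² to each: Juno:98, Echo:121, Tauri:77, Ursa:105, Quasar:145, Indus:29, Vega:22 → nearest is Vega
(12, 10, 5) — d² to each: Juno:44, Echo:3, Tauri:149, Ursa:11, Quasar:33, Indus:45, Vega:106 → nearest is Echo
Tally — Juno:1, Echo:2, Quasar:1, Indus:1, Vega:3. Vega captures the most (3).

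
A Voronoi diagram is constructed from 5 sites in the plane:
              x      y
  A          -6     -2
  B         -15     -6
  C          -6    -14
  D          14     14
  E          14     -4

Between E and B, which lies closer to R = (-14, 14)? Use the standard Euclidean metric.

B

Compare squared distances:
|RE|² = (-14−14)² + (14−(-4))² = 784 + 324 = 1108
|RB|² = (-14−(-15))² + (14−(-6))² = 1 + 400 = 401
1108 > 401, so B is closer.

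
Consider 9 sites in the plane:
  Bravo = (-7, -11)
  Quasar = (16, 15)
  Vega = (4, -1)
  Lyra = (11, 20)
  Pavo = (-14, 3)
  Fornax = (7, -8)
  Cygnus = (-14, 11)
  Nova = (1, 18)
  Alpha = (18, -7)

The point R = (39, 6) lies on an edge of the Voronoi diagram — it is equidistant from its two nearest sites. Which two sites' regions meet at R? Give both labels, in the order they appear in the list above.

Squared distances from R to each site:
d²(R, Bravo) = 2116 + 289 = 2405
d²(R, Quasar) = 529 + 81 = 610
d²(R, Vega) = 1225 + 49 = 1274
d²(R, Lyra) = 784 + 196 = 980
d²(R, Pavo) = 2809 + 9 = 2818
d²(R, Fornax) = 1024 + 196 = 1220
d²(R, Cygnus) = 2809 + 25 = 2834
d²(R, Nova) = 1444 + 144 = 1588
d²(R, Alpha) = 441 + 169 = 610
R is equidistant from Quasar and Alpha (both at squared distance 610), and every other site is strictly farther — so R lies on the Quasar–Alpha Voronoi edge.

Quasar and Alpha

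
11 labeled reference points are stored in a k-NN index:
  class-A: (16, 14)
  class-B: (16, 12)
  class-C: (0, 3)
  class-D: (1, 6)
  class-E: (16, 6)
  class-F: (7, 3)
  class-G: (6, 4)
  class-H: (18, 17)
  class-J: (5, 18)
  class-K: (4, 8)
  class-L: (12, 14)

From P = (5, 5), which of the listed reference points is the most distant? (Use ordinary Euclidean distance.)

class-H

Squared Euclidean distances:
d²(P, class-A) = (5−16)² + (5−14)² = 121 + 81 = 202
d²(P, class-B) = (5−16)² + (5−12)² = 121 + 49 = 170
d²(P, class-C) = (5−0)² + (5−3)² = 25 + 4 = 29
d²(P, class-D) = (5−1)² + (5−6)² = 16 + 1 = 17
d²(P, class-E) = (5−16)² + (5−6)² = 121 + 1 = 122
d²(P, class-F) = (5−7)² + (5−3)² = 4 + 4 = 8
d²(P, class-G) = (5−6)² + (5−4)² = 1 + 1 = 2
d²(P, class-H) = (5−18)² + (5−17)² = 169 + 144 = 313
d²(P, class-J) = (5−5)² + (5−18)² = 0 + 169 = 169
d²(P, class-K) = (5−4)² + (5−8)² = 1 + 9 = 10
d²(P, class-L) = (5−12)² + (5−14)² = 49 + 81 = 130
The largest is to class-H.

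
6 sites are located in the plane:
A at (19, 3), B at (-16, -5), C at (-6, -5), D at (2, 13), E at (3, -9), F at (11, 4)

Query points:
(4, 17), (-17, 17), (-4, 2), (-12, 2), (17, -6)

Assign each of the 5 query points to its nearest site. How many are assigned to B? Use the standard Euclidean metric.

(4, 17) — d² to each: A:421, B:884, C:584, D:20, E:677, F:218 → nearest is D
(-17, 17) — d² to each: A:1492, B:485, C:605, D:377, E:1076, F:953 → nearest is D
(-4, 2) — d² to each: A:530, B:193, C:53, D:157, E:170, F:229 → nearest is C
(-12, 2) — d² to each: A:962, B:65, C:85, D:317, E:346, F:533 → nearest is B
(17, -6) — d² to each: A:85, B:1090, C:530, D:586, E:205, F:136 → nearest is A
1 of the 5 points has B as nearest.

1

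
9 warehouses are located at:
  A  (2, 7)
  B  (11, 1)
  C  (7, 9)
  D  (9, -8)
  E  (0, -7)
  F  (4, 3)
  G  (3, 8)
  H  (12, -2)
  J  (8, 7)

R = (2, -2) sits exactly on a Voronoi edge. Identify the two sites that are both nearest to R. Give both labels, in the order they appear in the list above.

Squared distances from R to each site:
|RA|² = (2−2)² + (-2−7)² = 0 + 81 = 81
|RB|² = (2−11)² + (-2−1)² = 81 + 9 = 90
|RC|² = (2−7)² + (-2−9)² = 25 + 121 = 146
|RD|² = (2−9)² + (-2−(-8))² = 49 + 36 = 85
|RE|² = (2−0)² + (-2−(-7))² = 4 + 25 = 29
|RF|² = (2−4)² + (-2−3)² = 4 + 25 = 29
|RG|² = (2−3)² + (-2−8)² = 1 + 100 = 101
|RH|² = (2−12)² + (-2−(-2))² = 100 + 0 = 100
|RJ|² = (2−8)² + (-2−7)² = 36 + 81 = 117
R is equidistant from E and F (both at squared distance 29), and every other site is strictly farther — so R lies on the E–F Voronoi edge.

E and F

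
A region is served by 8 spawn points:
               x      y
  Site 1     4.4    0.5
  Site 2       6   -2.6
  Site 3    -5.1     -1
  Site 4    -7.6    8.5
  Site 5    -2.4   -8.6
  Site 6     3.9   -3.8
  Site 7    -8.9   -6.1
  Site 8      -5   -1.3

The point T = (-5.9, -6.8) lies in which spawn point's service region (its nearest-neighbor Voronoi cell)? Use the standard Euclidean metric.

Compare squared distances (the ordering matches that of the actual distances):
d²(T, Site 1) = (-5.9−4.4)² + (-6.8−0.5)² = 106.09 + 53.29 = 159.38
d²(T, Site 2) = (-5.9−6)² + (-6.8−(-2.6))² = 141.61 + 17.64 = 159.25
d²(T, Site 3) = (-5.9−(-5.1))² + (-6.8−(-1))² = 0.64 + 33.64 = 34.28
d²(T, Site 4) = (-5.9−(-7.6))² + (-6.8−8.5)² = 2.89 + 234.09 = 236.98
d²(T, Site 5) = (-5.9−(-2.4))² + (-6.8−(-8.6))² = 12.25 + 3.24 = 15.49
d²(T, Site 6) = (-5.9−3.9)² + (-6.8−(-3.8))² = 96.04 + 9 = 105.04
d²(T, Site 7) = (-5.9−(-8.9))² + (-6.8−(-6.1))² = 9 + 0.49 = 9.49
d²(T, Site 8) = (-5.9−(-5))² + (-6.8−(-1.3))² = 0.81 + 30.25 = 31.06
The smallest is to Site 7, so T lies in the Voronoi region of Site 7.

Site 7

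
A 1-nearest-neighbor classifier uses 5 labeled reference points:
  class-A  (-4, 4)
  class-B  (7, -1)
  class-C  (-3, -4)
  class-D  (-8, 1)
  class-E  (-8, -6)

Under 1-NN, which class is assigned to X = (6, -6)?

class-B

Since √ is increasing, it suffices to compare squared distances:
d²(X, class-A) = (6−(-4))² + (-6−4)² = 100 + 100 = 200
d²(X, class-B) = (6−7)² + (-6−(-1))² = 1 + 25 = 26
d²(X, class-C) = (6−(-3))² + (-6−(-4))² = 81 + 4 = 85
d²(X, class-D) = (6−(-8))² + (-6−1)² = 196 + 49 = 245
d²(X, class-E) = (6−(-8))² + (-6−(-6))² = 196 + 0 = 196
The smallest is to class-B, so X lies in the Voronoi region of class-B.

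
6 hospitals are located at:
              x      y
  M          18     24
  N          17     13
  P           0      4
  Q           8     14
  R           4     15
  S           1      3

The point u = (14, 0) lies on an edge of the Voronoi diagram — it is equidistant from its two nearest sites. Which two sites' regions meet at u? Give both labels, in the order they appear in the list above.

Squared distances from u to each site:
|uM|² = (14−18)² + (0−24)² = 16 + 576 = 592
|uN|² = (14−17)² + (0−13)² = 9 + 169 = 178
|uP|² = (14−0)² + (0−4)² = 196 + 16 = 212
|uQ|² = (14−8)² + (0−14)² = 36 + 196 = 232
|uR|² = (14−4)² + (0−15)² = 100 + 225 = 325
|uS|² = (14−1)² + (0−3)² = 169 + 9 = 178
u is equidistant from N and S (both at squared distance 178), and every other site is strictly farther — so u lies on the N–S Voronoi edge.

N and S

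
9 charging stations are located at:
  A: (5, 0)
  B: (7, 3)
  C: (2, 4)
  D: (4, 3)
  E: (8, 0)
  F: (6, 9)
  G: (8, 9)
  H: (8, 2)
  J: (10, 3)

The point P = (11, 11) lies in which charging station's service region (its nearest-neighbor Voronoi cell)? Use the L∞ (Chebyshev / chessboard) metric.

G

d(P,A) = max(6, 11) = 11
d(P,B) = max(4, 8) = 8
d(P,C) = max(9, 7) = 9
d(P,D) = max(7, 8) = 8
d(P,E) = max(3, 11) = 11
d(P,F) = max(5, 2) = 5
d(P,G) = max(3, 2) = 3
d(P,H) = max(3, 9) = 9
d(P,J) = max(1, 8) = 8
G is nearest.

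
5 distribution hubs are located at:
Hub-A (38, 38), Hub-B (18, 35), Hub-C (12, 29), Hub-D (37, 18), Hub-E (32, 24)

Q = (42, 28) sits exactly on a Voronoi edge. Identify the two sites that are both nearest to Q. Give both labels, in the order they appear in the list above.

Hub-A and Hub-E

Squared distances from Q to each site:
d²(Q, Hub-A) = (42−38)² + (28−38)² = 16 + 100 = 116
d²(Q, Hub-B) = (42−18)² + (28−35)² = 576 + 49 = 625
d²(Q, Hub-C) = (42−12)² + (28−29)² = 900 + 1 = 901
d²(Q, Hub-D) = (42−37)² + (28−18)² = 25 + 100 = 125
d²(Q, Hub-E) = (42−32)² + (28−24)² = 100 + 16 = 116
Q is equidistant from Hub-A and Hub-E (both at squared distance 116), and every other site is strictly farther — so Q lies on the Hub-A–Hub-E Voronoi edge.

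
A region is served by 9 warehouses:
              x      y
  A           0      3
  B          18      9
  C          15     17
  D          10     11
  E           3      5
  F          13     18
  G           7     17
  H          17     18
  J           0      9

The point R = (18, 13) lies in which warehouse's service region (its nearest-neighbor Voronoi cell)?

Since √ is increasing, it suffices to compare squared distances:
|RA|² = (18−0)² + (13−3)² = 324 + 100 = 424
|RB|² = (18−18)² + (13−9)² = 0 + 16 = 16
|RC|² = (18−15)² + (13−17)² = 9 + 16 = 25
|RD|² = (18−10)² + (13−11)² = 64 + 4 = 68
|RE|² = (18−3)² + (13−5)² = 225 + 64 = 289
|RF|² = (18−13)² + (13−18)² = 25 + 25 = 50
|RG|² = (18−7)² + (13−17)² = 121 + 16 = 137
|RH|² = (18−17)² + (13−18)² = 1 + 25 = 26
|RJ|² = (18−0)² + (13−9)² = 324 + 16 = 340
B is nearest.

B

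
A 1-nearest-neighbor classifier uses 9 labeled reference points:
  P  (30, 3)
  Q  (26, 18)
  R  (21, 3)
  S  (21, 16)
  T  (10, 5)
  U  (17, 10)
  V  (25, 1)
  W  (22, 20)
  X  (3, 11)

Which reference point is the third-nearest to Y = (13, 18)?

W

Since √ is increasing, it suffices to compare squared distances:
|YP|² = (13−30)² + (18−3)² = 289 + 225 = 514
|YQ|² = (13−26)² + (18−18)² = 169 + 0 = 169
|YR|² = (13−21)² + (18−3)² = 64 + 225 = 289
|YS|² = (13−21)² + (18−16)² = 64 + 4 = 68
|YT|² = (13−10)² + (18−5)² = 9 + 169 = 178
|YU|² = (13−17)² + (18−10)² = 16 + 64 = 80
|YV|² = (13−25)² + (18−1)² = 144 + 289 = 433
|YW|² = (13−22)² + (18−20)² = 81 + 4 = 85
|YX|² = (13−3)² + (18−11)² = 100 + 49 = 149
Sorted ascending: S, U, W, X, … — the third-nearest is W.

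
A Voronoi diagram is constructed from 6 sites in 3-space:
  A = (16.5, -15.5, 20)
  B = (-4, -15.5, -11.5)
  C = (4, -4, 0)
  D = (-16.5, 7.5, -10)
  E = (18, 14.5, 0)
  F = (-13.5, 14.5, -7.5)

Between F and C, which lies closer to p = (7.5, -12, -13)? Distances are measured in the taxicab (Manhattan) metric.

d(p,F) = |7.5−(-13.5)| + |-12−14.5| + |-13−(-7.5)| = 21 + 26.5 + 5.5 = 53
d(p,C) = |7.5−4| + |-12−(-4)| + |-13−0| = 3.5 + 8 + 13 = 24.5
53 > 24.5, so C is closer.

C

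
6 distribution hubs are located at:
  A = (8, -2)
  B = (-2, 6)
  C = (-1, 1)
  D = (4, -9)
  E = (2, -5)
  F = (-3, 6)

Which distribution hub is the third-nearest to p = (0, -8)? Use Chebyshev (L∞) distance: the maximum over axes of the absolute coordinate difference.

A

d(p,A) = max(8, 6) = 8
d(p,B) = max(2, 14) = 14
d(p,C) = max(1, 9) = 9
d(p,D) = max(4, 1) = 4
d(p,E) = max(2, 3) = 3
d(p,F) = max(3, 14) = 14
Sorted ascending: E, D, A, C, … — the third-nearest is A.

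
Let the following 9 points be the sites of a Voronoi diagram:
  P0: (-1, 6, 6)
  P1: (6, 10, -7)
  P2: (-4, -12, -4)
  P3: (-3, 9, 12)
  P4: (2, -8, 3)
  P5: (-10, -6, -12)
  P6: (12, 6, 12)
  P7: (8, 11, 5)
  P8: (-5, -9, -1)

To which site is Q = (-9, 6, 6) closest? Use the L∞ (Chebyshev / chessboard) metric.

d(Q,P0) = max(8, 0, 0) = 8
d(Q,P1) = max(15, 4, 13) = 15
d(Q,P2) = max(5, 18, 10) = 18
d(Q,P3) = max(6, 3, 6) = 6
d(Q,P4) = max(11, 14, 3) = 14
d(Q,P5) = max(1, 12, 18) = 18
d(Q,P6) = max(21, 0, 6) = 21
d(Q,P7) = max(17, 5, 1) = 17
d(Q,P8) = max(4, 15, 7) = 15
Minimum is at P3.

P3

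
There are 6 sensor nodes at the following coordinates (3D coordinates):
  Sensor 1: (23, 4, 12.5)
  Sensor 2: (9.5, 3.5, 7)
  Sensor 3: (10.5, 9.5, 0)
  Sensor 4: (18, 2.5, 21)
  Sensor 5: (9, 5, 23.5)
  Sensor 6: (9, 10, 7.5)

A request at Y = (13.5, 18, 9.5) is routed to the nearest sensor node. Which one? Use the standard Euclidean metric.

Sensor 6

Squared Euclidean distances:
d²(Y, Sensor 1) = (13.5−23)² + (18−4)² + (9.5−12.5)² = 90.25 + 196 + 9 = 295.25
d²(Y, Sensor 2) = (13.5−9.5)² + (18−3.5)² + (9.5−7)² = 16 + 210.25 + 6.25 = 232.5
d²(Y, Sensor 3) = (13.5−10.5)² + (18−9.5)² + (9.5−0)² = 9 + 72.25 + 90.25 = 171.5
d²(Y, Sensor 4) = (13.5−18)² + (18−2.5)² + (9.5−21)² = 20.25 + 240.25 + 132.25 = 392.75
d²(Y, Sensor 5) = (13.5−9)² + (18−5)² + (9.5−23.5)² = 20.25 + 169 + 196 = 385.25
d²(Y, Sensor 6) = (13.5−9)² + (18−10)² + (9.5−7.5)² = 20.25 + 64 + 4 = 88.25
Sensor 6 is nearest.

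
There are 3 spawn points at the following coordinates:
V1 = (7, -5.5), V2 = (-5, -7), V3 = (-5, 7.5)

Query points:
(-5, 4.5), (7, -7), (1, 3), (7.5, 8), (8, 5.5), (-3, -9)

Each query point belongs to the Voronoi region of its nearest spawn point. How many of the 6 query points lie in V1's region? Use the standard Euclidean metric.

(-5, 4.5) — d² to each: V1:244, V2:132.25, V3:9 → nearest is V3
(7, -7) — d² to each: V1:2.25, V2:144, V3:354.25 → nearest is V1
(1, 3) — d² to each: V1:108.25, V2:136, V3:56.25 → nearest is V3
(7.5, 8) — d² to each: V1:182.5, V2:381.25, V3:156.5 → nearest is V3
(8, 5.5) — d² to each: V1:122, V2:325.25, V3:173 → nearest is V1
(-3, -9) — d² to each: V1:112.25, V2:8, V3:276.25 → nearest is V2
2 of the 6 points have V1 as nearest.

2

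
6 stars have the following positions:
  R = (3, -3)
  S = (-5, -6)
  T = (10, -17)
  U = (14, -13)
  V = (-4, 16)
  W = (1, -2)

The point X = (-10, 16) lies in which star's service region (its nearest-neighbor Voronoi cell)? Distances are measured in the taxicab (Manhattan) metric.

d(X,R) = |-10−3| + |16−(-3)| = 13 + 19 = 32
d(X,S) = |-10−(-5)| + |16−(-6)| = 5 + 22 = 27
d(X,T) = |-10−10| + |16−(-17)| = 20 + 33 = 53
d(X,U) = |-10−14| + |16−(-13)| = 24 + 29 = 53
d(X,V) = |-10−(-4)| + |16−16| = 6 + 0 = 6
d(X,W) = |-10−1| + |16−(-2)| = 11 + 18 = 29
Minimum is at V.

V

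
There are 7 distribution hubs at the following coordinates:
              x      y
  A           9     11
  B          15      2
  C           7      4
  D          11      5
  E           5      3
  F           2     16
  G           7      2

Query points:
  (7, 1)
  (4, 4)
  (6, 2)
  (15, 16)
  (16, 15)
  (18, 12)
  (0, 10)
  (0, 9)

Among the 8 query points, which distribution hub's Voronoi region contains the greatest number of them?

A

(7, 1) — d² to each: A:104, B:65, C:9, D:32, E:8, F:250, G:1 → nearest is G
(4, 4) — d² to each: A:74, B:125, C:9, D:50, E:2, F:148, G:13 → nearest is E
(6, 2) — d² to each: A:90, B:81, C:5, D:34, E:2, F:212, G:1 → nearest is G
(15, 16) — d² to each: A:61, B:196, C:208, D:137, E:269, F:169, G:260 → nearest is A
(16, 15) — d² to each: A:65, B:170, C:202, D:125, E:265, F:197, G:250 → nearest is A
(18, 12) — d² to each: A:82, B:109, C:185, D:98, E:250, F:272, G:221 → nearest is A
(0, 10) — d² to each: A:82, B:289, C:85, D:146, E:74, F:40, G:113 → nearest is F
(0, 9) — d² to each: A:85, B:274, C:74, D:137, E:61, F:53, G:98 → nearest is F
Tally — A:3, E:1, F:2, G:2. A captures the most (3).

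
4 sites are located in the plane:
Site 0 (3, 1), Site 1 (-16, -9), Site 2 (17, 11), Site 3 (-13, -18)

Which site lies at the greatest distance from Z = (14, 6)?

Site 3

Since √ is increasing, it suffices to compare squared distances:
d²(Z, Site 0) = (14−3)² + (6−1)² = 121 + 25 = 146
d²(Z, Site 1) = (14−(-16))² + (6−(-9))² = 900 + 225 = 1125
d²(Z, Site 2) = (14−17)² + (6−11)² = 9 + 25 = 34
d²(Z, Site 3) = (14−(-13))² + (6−(-18))² = 729 + 576 = 1305
The largest is to Site 3.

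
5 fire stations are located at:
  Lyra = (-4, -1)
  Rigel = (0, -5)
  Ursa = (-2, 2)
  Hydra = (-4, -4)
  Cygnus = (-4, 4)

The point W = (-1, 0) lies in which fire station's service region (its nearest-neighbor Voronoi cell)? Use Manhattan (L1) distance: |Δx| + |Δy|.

d(W, Lyra) = |-1−(-4)| + |0−(-1)| = 3 + 1 = 4
d(W, Rigel) = |-1−0| + |0−(-5)| = 1 + 5 = 6
d(W, Ursa) = |-1−(-2)| + |0−2| = 1 + 2 = 3
d(W, Hydra) = |-1−(-4)| + |0−(-4)| = 3 + 4 = 7
d(W, Cygnus) = |-1−(-4)| + |0−4| = 3 + 4 = 7
Minimum is at Ursa.

Ursa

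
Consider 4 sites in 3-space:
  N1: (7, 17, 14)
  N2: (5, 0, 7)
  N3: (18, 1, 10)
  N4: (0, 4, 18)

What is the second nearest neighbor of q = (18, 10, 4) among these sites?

Since √ is increasing, it suffices to compare squared distances:
|qN1|² = 121 + 49 + 100 = 270
|qN2|² = 169 + 100 + 9 = 278
|qN3|² = 0 + 81 + 36 = 117
|qN4|² = 324 + 36 + 196 = 556
Sorted ascending: N3, N1, N2, … — the second-nearest is N1.

N1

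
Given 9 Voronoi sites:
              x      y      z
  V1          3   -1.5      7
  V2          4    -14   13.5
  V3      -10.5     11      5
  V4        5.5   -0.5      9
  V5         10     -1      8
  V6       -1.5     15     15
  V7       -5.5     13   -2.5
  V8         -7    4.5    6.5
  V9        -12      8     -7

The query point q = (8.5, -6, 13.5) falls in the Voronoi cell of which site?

V5

Compare squared distances (the ordering matches that of the actual distances):
|qV1|² = 30.25 + 20.25 + 42.25 = 92.75
|qV2|² = 20.25 + 64 + 0 = 84.25
|qV3|² = 361 + 289 + 72.25 = 722.25
|qV4|² = 9 + 30.25 + 20.25 = 59.5
|qV5|² = 2.25 + 25 + 30.25 = 57.5
|qV6|² = 100 + 441 + 2.25 = 543.25
|qV7|² = 196 + 361 + 256 = 813
|qV8|² = 240.25 + 110.25 + 49 = 399.5
|qV9|² = 420.25 + 196 + 420.25 = 1036.5
V5 is nearest.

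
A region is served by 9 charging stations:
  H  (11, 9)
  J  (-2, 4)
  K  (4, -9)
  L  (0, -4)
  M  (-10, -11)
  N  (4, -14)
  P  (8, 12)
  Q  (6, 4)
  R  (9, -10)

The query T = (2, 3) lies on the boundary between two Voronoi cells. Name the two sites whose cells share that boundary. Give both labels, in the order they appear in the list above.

J and Q

Squared distances from T to each site:
|TH|² = (2−11)² + (3−9)² = 81 + 36 = 117
|TJ|² = (2−(-2))² + (3−4)² = 16 + 1 = 17
|TK|² = (2−4)² + (3−(-9))² = 4 + 144 = 148
|TL|² = (2−0)² + (3−(-4))² = 4 + 49 = 53
|TM|² = (2−(-10))² + (3−(-11))² = 144 + 196 = 340
|TN|² = (2−4)² + (3−(-14))² = 4 + 289 = 293
|TP|² = (2−8)² + (3−12)² = 36 + 81 = 117
|TQ|² = (2−6)² + (3−4)² = 16 + 1 = 17
|TR|² = (2−9)² + (3−(-10))² = 49 + 169 = 218
T is equidistant from J and Q (both at squared distance 17), and every other site is strictly farther — so T lies on the J–Q Voronoi edge.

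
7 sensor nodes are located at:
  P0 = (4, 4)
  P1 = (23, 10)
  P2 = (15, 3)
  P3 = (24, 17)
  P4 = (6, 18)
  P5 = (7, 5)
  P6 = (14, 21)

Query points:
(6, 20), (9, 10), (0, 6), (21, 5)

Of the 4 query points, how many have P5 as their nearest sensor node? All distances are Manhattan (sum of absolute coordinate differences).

1

(6, 20) — d to each: P0:18, P1:27, P2:26, P3:21, P4:2, P5:16, P6:9 → nearest is P4
(9, 10) — d to each: P0:11, P1:14, P2:13, P3:22, P4:11, P5:7, P6:16 → nearest is P5
(0, 6) — d to each: P0:6, P1:27, P2:18, P3:35, P4:18, P5:8, P6:29 → nearest is P0
(21, 5) — d to each: P0:18, P1:7, P2:8, P3:15, P4:28, P5:14, P6:23 → nearest is P1
1 of the 4 points has P5 as nearest.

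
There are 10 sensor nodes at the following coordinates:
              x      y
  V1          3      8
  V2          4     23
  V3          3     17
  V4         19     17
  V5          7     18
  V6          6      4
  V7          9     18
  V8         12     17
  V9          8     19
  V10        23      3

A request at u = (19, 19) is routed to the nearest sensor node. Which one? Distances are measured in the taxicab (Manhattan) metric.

d(u,V1) = |19−3| + |19−8| = 16 + 11 = 27
d(u,V2) = |19−4| + |19−23| = 15 + 4 = 19
d(u,V3) = |19−3| + |19−17| = 16 + 2 = 18
d(u,V4) = |19−19| + |19−17| = 0 + 2 = 2
d(u,V5) = |19−7| + |19−18| = 12 + 1 = 13
d(u,V6) = |19−6| + |19−4| = 13 + 15 = 28
d(u,V7) = |19−9| + |19−18| = 10 + 1 = 11
d(u,V8) = |19−12| + |19−17| = 7 + 2 = 9
d(u,V9) = |19−8| + |19−19| = 11 + 0 = 11
d(u, V10) = |19−23| + |19−3| = 4 + 16 = 20
V4 is nearest.

V4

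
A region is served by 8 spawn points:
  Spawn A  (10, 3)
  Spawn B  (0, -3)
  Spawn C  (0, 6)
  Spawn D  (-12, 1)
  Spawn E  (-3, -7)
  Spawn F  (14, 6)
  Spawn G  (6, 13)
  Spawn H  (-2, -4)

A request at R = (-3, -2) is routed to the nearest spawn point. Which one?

Spawn H

Squared Euclidean distances:
d²(R, Spawn A) = (-3−10)² + (-2−3)² = 169 + 25 = 194
d²(R, Spawn B) = (-3−0)² + (-2−(-3))² = 9 + 1 = 10
d²(R, Spawn C) = (-3−0)² + (-2−6)² = 9 + 64 = 73
d²(R, Spawn D) = (-3−(-12))² + (-2−1)² = 81 + 9 = 90
d²(R, Spawn E) = (-3−(-3))² + (-2−(-7))² = 0 + 25 = 25
d²(R, Spawn F) = (-3−14)² + (-2−6)² = 289 + 64 = 353
d²(R, Spawn G) = (-3−6)² + (-2−13)² = 81 + 225 = 306
d²(R, Spawn H) = (-3−(-2))² + (-2−(-4))² = 1 + 4 = 5
Spawn H is nearest.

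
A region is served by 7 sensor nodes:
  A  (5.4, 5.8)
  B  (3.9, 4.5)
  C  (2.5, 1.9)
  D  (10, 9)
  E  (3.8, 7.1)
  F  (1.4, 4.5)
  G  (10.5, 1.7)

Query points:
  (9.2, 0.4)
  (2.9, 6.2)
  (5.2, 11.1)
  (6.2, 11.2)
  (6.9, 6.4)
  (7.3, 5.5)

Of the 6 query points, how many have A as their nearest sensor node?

(9.2, 0.4) — d² to each: A:43.6, B:44.9, C:47.14, D:74.6, E:74.05, F:77.65, G:3.38 → nearest is G
(2.9, 6.2) — d² to each: A:6.41, B:3.89, C:18.65, D:58.25, E:1.62, F:5.14, G:78.01 → nearest is E
(5.2, 11.1) — d² to each: A:28.13, B:45.25, C:91.93, D:27.45, E:17.96, F:58, G:116.45 → nearest is E
(6.2, 11.2) — d² to each: A:29.8, B:50.18, C:100.18, D:19.28, E:22.57, F:67.93, G:108.74 → nearest is D
(6.9, 6.4) — d² to each: A:2.61, B:12.61, C:39.61, D:16.37, E:10.1, F:33.86, G:35.05 → nearest is A
(7.3, 5.5) — d² to each: A:3.7, B:12.56, C:36, D:19.54, E:14.81, F:35.81, G:24.68 → nearest is A
2 of the 6 points have A as nearest.

2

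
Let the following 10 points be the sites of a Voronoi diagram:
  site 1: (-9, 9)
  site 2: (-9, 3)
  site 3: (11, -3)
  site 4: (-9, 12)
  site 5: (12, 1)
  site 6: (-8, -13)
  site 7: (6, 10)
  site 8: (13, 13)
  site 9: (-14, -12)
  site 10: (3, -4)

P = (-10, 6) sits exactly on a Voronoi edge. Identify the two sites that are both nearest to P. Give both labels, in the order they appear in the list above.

Squared distances from P to each site:
d²(P, site 1) = (-10−(-9))² + (6−9)² = 1 + 9 = 10
d²(P, site 2) = (-10−(-9))² + (6−3)² = 1 + 9 = 10
d²(P, site 3) = (-10−11)² + (6−(-3))² = 441 + 81 = 522
d²(P, site 4) = (-10−(-9))² + (6−12)² = 1 + 36 = 37
d²(P, site 5) = (-10−12)² + (6−1)² = 484 + 25 = 509
d²(P, site 6) = (-10−(-8))² + (6−(-13))² = 4 + 361 = 365
d²(P, site 7) = (-10−6)² + (6−10)² = 256 + 16 = 272
d²(P, site 8) = (-10−13)² + (6−13)² = 529 + 49 = 578
d²(P, site 9) = (-10−(-14))² + (6−(-12))² = 16 + 324 = 340
d²(P, site 10) = (-10−3)² + (6−(-4))² = 169 + 100 = 269
P is equidistant from site 1 and site 2 (both at squared distance 10), and every other site is strictly farther — so P lies on the site 1–site 2 Voronoi edge.

site 1 and site 2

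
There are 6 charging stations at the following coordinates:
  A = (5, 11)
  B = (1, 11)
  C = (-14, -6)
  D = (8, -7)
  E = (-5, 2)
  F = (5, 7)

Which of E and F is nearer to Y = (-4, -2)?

Compare squared distances:
|YE|² = (-4−(-5))² + (-2−2)² = 1 + 16 = 17
|YF|² = (-4−5)² + (-2−7)² = 81 + 81 = 162
17 < 162, so E is closer.

E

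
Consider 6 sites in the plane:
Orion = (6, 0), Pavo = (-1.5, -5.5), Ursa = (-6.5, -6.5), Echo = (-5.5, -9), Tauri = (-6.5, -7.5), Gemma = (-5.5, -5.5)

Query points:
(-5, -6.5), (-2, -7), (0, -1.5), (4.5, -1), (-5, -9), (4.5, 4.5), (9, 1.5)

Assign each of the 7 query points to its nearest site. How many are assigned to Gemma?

1

(-5, -6.5) — d² to each: Orion:163.25, Pavo:13.25, Ursa:2.25, Echo:6.5, Tauri:3.25, Gemma:1.25 → nearest is Gemma
(-2, -7) — d² to each: Orion:113, Pavo:2.5, Ursa:20.5, Echo:16.25, Tauri:20.5, Gemma:14.5 → nearest is Pavo
(0, -1.5) — d² to each: Orion:38.25, Pavo:18.25, Ursa:67.25, Echo:86.5, Tauri:78.25, Gemma:46.25 → nearest is Pavo
(4.5, -1) — d² to each: Orion:3.25, Pavo:56.25, Ursa:151.25, Echo:164, Tauri:163.25, Gemma:120.25 → nearest is Orion
(-5, -9) — d² to each: Orion:202, Pavo:24.5, Ursa:8.5, Echo:0.25, Tauri:4.5, Gemma:12.5 → nearest is Echo
(4.5, 4.5) — d² to each: Orion:22.5, Pavo:136, Ursa:242, Echo:282.25, Tauri:265, Gemma:200 → nearest is Orion
(9, 1.5) — d² to each: Orion:11.25, Pavo:159.25, Ursa:304.25, Echo:320.5, Tauri:321.25, Gemma:259.25 → nearest is Orion
1 of the 7 points has Gemma as nearest.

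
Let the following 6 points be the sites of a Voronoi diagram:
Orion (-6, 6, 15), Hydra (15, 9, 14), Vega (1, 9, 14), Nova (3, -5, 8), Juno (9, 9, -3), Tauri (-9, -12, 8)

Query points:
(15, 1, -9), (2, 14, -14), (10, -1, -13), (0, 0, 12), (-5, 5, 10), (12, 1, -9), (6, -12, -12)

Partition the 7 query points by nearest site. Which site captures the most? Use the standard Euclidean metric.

(15, 1, -9) — d² to each: Orion:1042, Hydra:593, Vega:789, Nova:469, Juno:136, Tauri:1034 → nearest is Juno
(2, 14, -14) — d² to each: Orion:969, Hydra:978, Vega:810, Nova:846, Juno:195, Tauri:1281 → nearest is Juno
(10, -1, -13) — d² to each: Orion:1089, Hydra:854, Vega:910, Nova:506, Juno:201, Tauri:923 → nearest is Juno
(0, 0, 12) — d² to each: Orion:81, Hydra:310, Vega:86, Nova:50, Juno:387, Tauri:241 → nearest is Nova
(-5, 5, 10) — d² to each: Orion:27, Hydra:432, Vega:68, Nova:168, Juno:381, Tauri:309 → nearest is Orion
(12, 1, -9) — d² to each: Orion:925, Hydra:602, Vega:714, Nova:406, Juno:109, Tauri:899 → nearest is Juno
(6, -12, -12) — d² to each: Orion:1197, Hydra:1198, Vega:1142, Nova:458, Juno:531, Tauri:625 → nearest is Nova
Tally — Orion:1, Nova:2, Juno:4. Juno captures the most (4).

Juno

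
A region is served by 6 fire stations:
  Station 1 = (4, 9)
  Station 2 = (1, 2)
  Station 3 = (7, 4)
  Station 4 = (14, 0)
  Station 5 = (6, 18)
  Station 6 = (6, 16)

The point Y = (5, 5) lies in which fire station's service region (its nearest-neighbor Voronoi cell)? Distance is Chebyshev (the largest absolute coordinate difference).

Station 3

d(Y, Station 1) = max(1, 4) = 4
d(Y, Station 2) = max(4, 3) = 4
d(Y, Station 3) = max(2, 1) = 2
d(Y, Station 4) = max(9, 5) = 9
d(Y, Station 5) = max(1, 13) = 13
d(Y, Station 6) = max(1, 11) = 11
Minimum is at Station 3.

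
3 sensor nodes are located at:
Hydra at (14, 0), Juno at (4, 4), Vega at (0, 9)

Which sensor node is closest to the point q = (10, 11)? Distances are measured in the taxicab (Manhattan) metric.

Vega

d(q, Hydra) = |10−14| + |11−0| = 4 + 11 = 15
d(q, Juno) = |10−4| + |11−4| = 6 + 7 = 13
d(q, Vega) = |10−0| + |11−9| = 10 + 2 = 12
Vega is nearest.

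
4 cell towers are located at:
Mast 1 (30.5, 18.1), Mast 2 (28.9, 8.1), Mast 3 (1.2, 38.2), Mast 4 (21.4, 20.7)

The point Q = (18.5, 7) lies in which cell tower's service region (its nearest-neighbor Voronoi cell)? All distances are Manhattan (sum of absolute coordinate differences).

d(Q, Mast 1) = |18.5−30.5| + |7−18.1| = 12 + 11.1 = 23.1
d(Q, Mast 2) = |18.5−28.9| + |7−8.1| = 10.4 + 1.1 = 11.5
d(Q, Mast 3) = |18.5−1.2| + |7−38.2| = 17.3 + 31.2 = 48.5
d(Q, Mast 4) = |18.5−21.4| + |7−20.7| = 2.9 + 13.7 = 16.6
The smallest is to Mast 2, so Q lies in the Voronoi region of Mast 2.

Mast 2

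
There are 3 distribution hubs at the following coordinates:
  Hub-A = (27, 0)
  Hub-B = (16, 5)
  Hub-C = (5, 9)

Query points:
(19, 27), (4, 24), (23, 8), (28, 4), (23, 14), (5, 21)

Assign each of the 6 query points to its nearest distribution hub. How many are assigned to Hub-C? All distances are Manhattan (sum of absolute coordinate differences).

(19, 27) — d to each: Hub-A:35, Hub-B:25, Hub-C:32 → nearest is Hub-B
(4, 24) — d to each: Hub-A:47, Hub-B:31, Hub-C:16 → nearest is Hub-C
(23, 8) — d to each: Hub-A:12, Hub-B:10, Hub-C:19 → nearest is Hub-B
(28, 4) — d to each: Hub-A:5, Hub-B:13, Hub-C:28 → nearest is Hub-A
(23, 14) — d to each: Hub-A:18, Hub-B:16, Hub-C:23 → nearest is Hub-B
(5, 21) — d to each: Hub-A:43, Hub-B:27, Hub-C:12 → nearest is Hub-C
2 of the 6 points have Hub-C as nearest.

2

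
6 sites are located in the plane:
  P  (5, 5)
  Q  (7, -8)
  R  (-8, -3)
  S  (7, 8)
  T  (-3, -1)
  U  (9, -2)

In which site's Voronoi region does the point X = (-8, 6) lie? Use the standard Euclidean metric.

Compare squared distances (the ordering matches that of the actual distances):
|XP|² = (-8−5)² + (6−5)² = 169 + 1 = 170
|XQ|² = (-8−7)² + (6−(-8))² = 225 + 196 = 421
|XR|² = (-8−(-8))² + (6−(-3))² = 0 + 81 = 81
|XS|² = (-8−7)² + (6−8)² = 225 + 4 = 229
|XT|² = (-8−(-3))² + (6−(-1))² = 25 + 49 = 74
|XU|² = (-8−9)² + (6−(-2))² = 289 + 64 = 353
Minimum is at T.

T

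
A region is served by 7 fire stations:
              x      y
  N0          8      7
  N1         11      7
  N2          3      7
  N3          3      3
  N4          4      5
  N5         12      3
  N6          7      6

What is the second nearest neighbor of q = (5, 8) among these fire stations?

N6

Compare squared distances (the ordering matches that of the actual distances):
|qN0|² = 9 + 1 = 10
|qN1|² = 36 + 1 = 37
|qN2|² = 4 + 1 = 5
|qN3|² = 4 + 25 = 29
|qN4|² = 1 + 9 = 10
|qN5|² = 49 + 25 = 74
|qN6|² = 4 + 4 = 8
Sorted ascending: N2, N6, N0, … — the second-nearest is N6.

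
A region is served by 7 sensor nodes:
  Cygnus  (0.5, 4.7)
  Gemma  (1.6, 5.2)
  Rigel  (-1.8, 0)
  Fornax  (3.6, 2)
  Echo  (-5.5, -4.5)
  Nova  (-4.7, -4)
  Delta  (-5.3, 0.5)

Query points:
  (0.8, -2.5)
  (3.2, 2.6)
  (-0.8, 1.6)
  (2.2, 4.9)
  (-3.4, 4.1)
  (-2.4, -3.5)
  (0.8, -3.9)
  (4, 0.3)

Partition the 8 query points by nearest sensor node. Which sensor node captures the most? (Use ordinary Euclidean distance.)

(0.8, -2.5) — d² to each: Cygnus:51.93, Gemma:59.93, Rigel:13.01, Fornax:28.09, Echo:43.69, Nova:32.5, Delta:46.21 → nearest is Rigel
(3.2, 2.6) — d² to each: Cygnus:11.7, Gemma:9.32, Rigel:31.76, Fornax:0.52, Echo:126.1, Nova:105.97, Delta:76.66 → nearest is Fornax
(-0.8, 1.6) — d² to each: Cygnus:11.3, Gemma:18.72, Rigel:3.56, Fornax:19.52, Echo:59.3, Nova:46.57, Delta:21.46 → nearest is Rigel
(2.2, 4.9) — d² to each: Cygnus:2.93, Gemma:0.45, Rigel:40.01, Fornax:10.37, Echo:147.65, Nova:126.82, Delta:75.61 → nearest is Gemma
(-3.4, 4.1) — d² to each: Cygnus:15.57, Gemma:26.21, Rigel:19.37, Fornax:53.41, Echo:78.37, Nova:67.3, Delta:16.57 → nearest is Cygnus
(-2.4, -3.5) — d² to each: Cygnus:75.65, Gemma:91.69, Rigel:12.61, Fornax:66.25, Echo:10.61, Nova:5.54, Delta:24.41 → nearest is Nova
(0.8, -3.9) — d² to each: Cygnus:74.05, Gemma:83.45, Rigel:21.97, Fornax:42.65, Echo:40.05, Nova:30.26, Delta:56.57 → nearest is Rigel
(4, 0.3) — d² to each: Cygnus:31.61, Gemma:29.77, Rigel:33.73, Fornax:3.05, Echo:113.29, Nova:94.18, Delta:86.53 → nearest is Fornax
Tally — Cygnus:1, Gemma:1, Rigel:3, Fornax:2, Nova:1. Rigel captures the most (3).

Rigel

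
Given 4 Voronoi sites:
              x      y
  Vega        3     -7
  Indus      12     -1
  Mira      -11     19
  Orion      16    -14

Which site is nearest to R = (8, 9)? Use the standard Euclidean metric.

Compare squared distances (the ordering matches that of the actual distances):
d²(R, Vega) = (8−3)² + (9−(-7))² = 25 + 256 = 281
d²(R, Indus) = (8−12)² + (9−(-1))² = 16 + 100 = 116
d²(R, Mira) = (8−(-11))² + (9−19)² = 361 + 100 = 461
d²(R, Orion) = (8−16)² + (9−(-14))² = 64 + 529 = 593
The smallest is to Indus, so R lies in the Voronoi region of Indus.

Indus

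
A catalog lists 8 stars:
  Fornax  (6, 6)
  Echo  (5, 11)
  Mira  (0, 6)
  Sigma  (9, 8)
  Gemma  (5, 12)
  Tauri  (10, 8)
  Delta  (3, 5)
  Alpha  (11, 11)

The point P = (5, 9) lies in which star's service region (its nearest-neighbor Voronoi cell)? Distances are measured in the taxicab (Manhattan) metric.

d(P, Fornax) = 1 + 3 = 4
d(P, Echo) = 0 + 2 = 2
d(P, Mira) = 5 + 3 = 8
d(P, Sigma) = 4 + 1 = 5
d(P, Gemma) = 0 + 3 = 3
d(P, Tauri) = 5 + 1 = 6
d(P, Delta) = 2 + 4 = 6
d(P, Alpha) = 6 + 2 = 8
The smallest is to Echo, so P lies in the Voronoi region of Echo.

Echo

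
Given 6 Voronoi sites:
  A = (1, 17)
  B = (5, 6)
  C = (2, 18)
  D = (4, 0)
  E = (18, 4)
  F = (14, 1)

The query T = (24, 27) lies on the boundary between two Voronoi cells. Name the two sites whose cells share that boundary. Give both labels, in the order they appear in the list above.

Squared distances from T to each site:
|TA|² = (24−1)² + (27−17)² = 529 + 100 = 629
|TB|² = (24−5)² + (27−6)² = 361 + 441 = 802
|TC|² = (24−2)² + (27−18)² = 484 + 81 = 565
|TD|² = (24−4)² + (27−0)² = 400 + 729 = 1129
|TE|² = (24−18)² + (27−4)² = 36 + 529 = 565
|TF|² = (24−14)² + (27−1)² = 100 + 676 = 776
T is equidistant from C and E (both at squared distance 565), and every other site is strictly farther — so T lies on the C–E Voronoi edge.

C and E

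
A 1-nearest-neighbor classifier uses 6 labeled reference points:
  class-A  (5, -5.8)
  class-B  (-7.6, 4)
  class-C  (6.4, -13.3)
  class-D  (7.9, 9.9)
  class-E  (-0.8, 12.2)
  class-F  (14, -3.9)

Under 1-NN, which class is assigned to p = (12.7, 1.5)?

class-F

Squared Euclidean distances:
d²(p, class-A) = (12.7−5)² + (1.5−(-5.8))² = 59.29 + 53.29 = 112.58
d²(p, class-B) = (12.7−(-7.6))² + (1.5−4)² = 412.09 + 6.25 = 418.34
d²(p, class-C) = (12.7−6.4)² + (1.5−(-13.3))² = 39.69 + 219.04 = 258.73
d²(p, class-D) = (12.7−7.9)² + (1.5−9.9)² = 23.04 + 70.56 = 93.6
d²(p, class-E) = (12.7−(-0.8))² + (1.5−12.2)² = 182.25 + 114.49 = 296.74
d²(p, class-F) = (12.7−14)² + (1.5−(-3.9))² = 1.69 + 29.16 = 30.85
Minimum is at class-F.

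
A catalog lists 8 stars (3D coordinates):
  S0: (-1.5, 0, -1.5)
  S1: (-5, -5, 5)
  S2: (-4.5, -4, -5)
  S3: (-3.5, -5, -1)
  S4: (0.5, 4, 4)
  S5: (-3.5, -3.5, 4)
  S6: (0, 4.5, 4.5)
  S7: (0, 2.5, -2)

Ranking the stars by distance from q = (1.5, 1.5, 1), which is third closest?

Compare squared distances (the ordering matches that of the actual distances):
|qS0|² = (1.5−(-1.5))² + (1.5−0)² + (1−(-1.5))² = 9 + 2.25 + 6.25 = 17.5
|qS1|² = (1.5−(-5))² + (1.5−(-5))² + (1−5)² = 42.25 + 42.25 + 16 = 100.5
|qS2|² = (1.5−(-4.5))² + (1.5−(-4))² + (1−(-5))² = 36 + 30.25 + 36 = 102.25
|qS3|² = (1.5−(-3.5))² + (1.5−(-5))² + (1−(-1))² = 25 + 42.25 + 4 = 71.25
|qS4|² = (1.5−0.5)² + (1.5−4)² + (1−4)² = 1 + 6.25 + 9 = 16.25
|qS5|² = (1.5−(-3.5))² + (1.5−(-3.5))² + (1−4)² = 25 + 25 + 9 = 59
|qS6|² = (1.5−0)² + (1.5−4.5)² + (1−4.5)² = 2.25 + 9 + 12.25 = 23.5
|qS7|² = (1.5−0)² + (1.5−2.5)² + (1−(-2))² = 2.25 + 1 + 9 = 12.25
Sorted ascending: S7, S4, S0, S6, … — the third-nearest is S0.

S0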